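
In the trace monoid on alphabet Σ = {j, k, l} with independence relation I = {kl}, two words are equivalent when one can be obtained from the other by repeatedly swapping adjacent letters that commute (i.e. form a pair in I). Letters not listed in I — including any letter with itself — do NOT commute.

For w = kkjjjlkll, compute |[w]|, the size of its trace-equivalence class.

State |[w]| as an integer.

#0=k has no predecessor
#1=k depends on [0:k]
#2=j depends on [1:k]
#3=j depends on [2:j]
#4=j depends on [3:j]
#5=l depends on [4:j]
#6=k depends on [4:j]
#7=l depends on [5:l]
#8=l depends on [7:l]
sources: [0:k]
N(rest) = Σ N(rest − s) over sources s of rest; N(one piece) = 1:
  size 1 → [6]=1  [8]=1
  size 2 → [6,8]=2  [7,8]=1
  size 3 → [5,7,8]=1  [6,7,8]=3
  size 4 → [5,6,7,8]=4
  size 5 → [4,5,6,7,8]=4
  size 6 → [3,4,5,6,7,8]=4
  size 7 → [2,3,4,5,6,7,8]=4
  first=0(k) contributes 4

4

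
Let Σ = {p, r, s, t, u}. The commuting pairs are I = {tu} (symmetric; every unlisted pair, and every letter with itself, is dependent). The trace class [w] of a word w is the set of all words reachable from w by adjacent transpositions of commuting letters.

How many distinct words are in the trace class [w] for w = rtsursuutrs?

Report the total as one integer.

piece 0:r — minimal
piece 1:t rests on {0:r}
piece 2:s rests on {1:t}
piece 3:u rests on {2:s}
piece 4:r rests on {3:u}
piece 5:s rests on {4:r}
piece 6:u rests on {5:s}
piece 7:u rests on {6:u}
piece 8:t rests on {5:s}
piece 9:r rests on {7:u, 8:t}
piece 10:s rests on {9:r}
minimal pieces: {0:r}
ways to finish when only these pieces remain (= sum over removing one remaining piece with nothing left below it):
  1 left: {10}→1
  2 left: {9,10}→1
  3 left: {7,9,10}→1  {8,9,10}→1
  4 left: {6,7,9,10}→1  {7,8,9,10}→2
  5 left: {6,7,8,9,10}→3
  6 left: {5,6,7,8,9,10}→3
  7 left: {4,5,6,7,8,9,10}→3
  8 left: {3,4,5,6,7,8,9,10}→3
  9 left: {2,3,4,5,6,7,8,9,10}→3
  placing 0:r first → 3 extensions

3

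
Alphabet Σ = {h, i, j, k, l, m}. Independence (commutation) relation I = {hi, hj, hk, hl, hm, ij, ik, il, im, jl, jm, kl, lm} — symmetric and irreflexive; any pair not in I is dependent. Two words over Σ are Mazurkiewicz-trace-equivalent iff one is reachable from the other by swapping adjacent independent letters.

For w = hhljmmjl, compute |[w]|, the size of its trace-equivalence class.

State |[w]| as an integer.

#0=h has no predecessor
#1=h depends on [0:h]
#2=l has no predecessor
#3=j has no predecessor
#4=m has no predecessor
#5=m depends on [4:m]
#6=j depends on [3:j]
#7=l depends on [2:l]
sources: [0:h, 2:l, 3:j, 4:m]
N(rest) = Σ N(rest − s) over sources s of rest; N(one piece) = 1:
  size 1 → [1]=1  [5]=1  [6]=1  [7]=1
  size 2 → [0,1]=1  [1,5]=2  [1,6]=2  [1,7]=2  [2,7]=1  [3,6]=1  [4,5]=1  [5,6]=2  [5,7]=2  [6,7]=2
  size 3 → [0,1,5]=3  [0,1,6]=3  [0,1,7]=3  [1,2,7]=3  [1,3,6]=3  [1,4,5]=3  [1,5,6]=6  [1,5,7]=6  [1,6,7]=6  [2,5,7]=3  [2,6,7]=3  [3,5,6]=3  [3,6,7]=3  [4,5,6]=3  [4,5,7]=3  [5,6,7]=6
  size 4 → [0,1,2,7]=6  [0,1,3,6]=6  [0,1,4,5]=6  [0,1,5,6]=12  [0,1,5,7]=12  [0,1,6,7]=12  [1,2,5,7]=12  [1,2,6,7]=12  [1,3,5,6]=12  [1,3,6,7]=12  [1,4,5,6]=12  [1,4,5,7]=12  [1,5,6,7]=24  [2,3,6,7]=6  [2,4,5,7]=6  [2,5,6,7]=12  [3,4,5,6]=6  [3,5,6,7]=12  [4,5,6,7]=12
  size 5 → [0,1,2,5,7]=30  [0,1,2,6,7]=30  [0,1,3,5,6]=30  [0,1,3,6,7]=30  [0,1,4,5,6]=30  [0,1,4,5,7]=30  [0,1,5,6,7]=60  [1,2,3,6,7]=30  [1,2,4,5,7]=30  [1,2,5,6,7]=60  [1,3,4,5,6]=30  [1,3,5,6,7]=60  [1,4,5,6,7]=60  [2,3,5,6,7]=30  [2,4,5,6,7]=30  [3,4,5,6,7]=30
  size 6 → [0,1,2,3,6,7]=90  [0,1,2,4,5,7]=90  [0,1,2,5,6,7]=180  [0,1,3,4,5,6]=90  [0,1,3,5,6,7]=180  [0,1,4,5,6,7]=180  [1,2,3,5,6,7]=180  [1,2,4,5,6,7]=180  [1,3,4,5,6,7]=180  [2,3,4,5,6,7]=90
  first=0(h) contributes 630
  first=2(l) contributes 630
  first=3(j) contributes 630
  first=4(m) contributes 630
|[w]| = 2520

2520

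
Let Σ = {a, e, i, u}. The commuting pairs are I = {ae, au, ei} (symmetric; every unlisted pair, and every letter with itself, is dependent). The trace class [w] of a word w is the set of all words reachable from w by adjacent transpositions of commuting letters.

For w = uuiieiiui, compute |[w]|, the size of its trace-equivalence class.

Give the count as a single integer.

0(u) covers ∅
1(u) covers 0:u
2(i) covers 1:u
3(i) covers 2:i
4(e) covers 1:u
5(i) covers 3:i
6(i) covers 5:i
7(u) covers 4:e, 6:i
8(i) covers 7:u
floor of heap: 0:u
completions by unplaced set U, small U first (add the entries for U minus each lowest piece of U):
  |U|=1: {8}:1
  |U|=2: {7,8}:1
  |U|=3: {4,7,8}:1  {6,7,8}:1
  |U|=4: {4,6,7,8}:2  {5,6,7,8}:1
  |U|=5: {3,5,6,7,8}:1  {4,5,6,7,8}:3
  |U|=6: {2,3,5,6,7,8}:1  {3,4,5,6,7,8}:4
  |U|=7: {2,3,4,5,6,7,8}:5
  start at 0(u): 5

5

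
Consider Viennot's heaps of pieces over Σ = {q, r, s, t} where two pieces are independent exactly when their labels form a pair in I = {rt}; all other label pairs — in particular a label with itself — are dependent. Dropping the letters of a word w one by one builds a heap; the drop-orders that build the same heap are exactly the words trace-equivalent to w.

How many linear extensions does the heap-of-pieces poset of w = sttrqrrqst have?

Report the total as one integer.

piece 0:s — minimal
piece 1:t rests on {0:s}
piece 2:t rests on {1:t}
piece 3:r rests on {0:s}
piece 4:q rests on {2:t, 3:r}
piece 5:r rests on {4:q}
piece 6:r rests on {5:r}
piece 7:q rests on {6:r}
piece 8:s rests on {7:q}
piece 9:t rests on {8:s}
minimal pieces: {0:s}
ways to finish when only these pieces remain (= sum over removing one remaining piece with nothing left below it):
  1 left: {9}→1
  2 left: {8,9}→1
  3 left: {7,8,9}→1
  4 left: {6,7,8,9}→1
  5 left: {5,6,7,8,9}→1
  6 left: {4,5,6,7,8,9}→1
  7 left: {2,4,5,6,7,8,9}→1  {3,4,5,6,7,8,9}→1
  8 left: {1,2,4,5,6,7,8,9}→1  {2,3,4,5,6,7,8,9}→2
  placing 0:s first → 3 extensions

3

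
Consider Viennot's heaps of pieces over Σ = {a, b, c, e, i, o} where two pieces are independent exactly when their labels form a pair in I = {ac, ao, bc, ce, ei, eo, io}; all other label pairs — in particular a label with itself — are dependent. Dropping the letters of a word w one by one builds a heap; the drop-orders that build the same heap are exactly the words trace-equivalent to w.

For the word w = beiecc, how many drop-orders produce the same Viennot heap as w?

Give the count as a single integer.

piece 0:b — minimal
piece 1:e rests on {0:b}
piece 2:i rests on {0:b}
piece 3:e rests on {1:e}
piece 4:c rests on {2:i}
piece 5:c rests on {4:c}
minimal pieces: {0:b}
ways to finish when only these pieces remain (= sum over removing one remaining piece with nothing left below it):
  1 left: {3}→1  {5}→1
  2 left: {1,3}→1  {3,5}→2  {4,5}→1
  3 left: {1,3,5}→3  {2,4,5}→1  {3,4,5}→3
  4 left: {1,3,4,5}→6  {2,3,4,5}→4
  placing 0:b first → 10 extensions

10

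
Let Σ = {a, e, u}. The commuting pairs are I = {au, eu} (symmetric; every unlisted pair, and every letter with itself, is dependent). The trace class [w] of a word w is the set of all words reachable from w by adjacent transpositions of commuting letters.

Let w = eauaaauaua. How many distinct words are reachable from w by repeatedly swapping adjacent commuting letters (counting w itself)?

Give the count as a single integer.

0(e) covers ∅
1(a) covers 0:e
2(u) covers ∅
3(a) covers 1:a
4(a) covers 3:a
5(a) covers 4:a
6(u) covers 2:u
7(a) covers 5:a
8(u) covers 6:u
9(a) covers 7:a
floor of heap: 0:e, 2:u
completions by unplaced set U, small U first (add the entries for U minus each lowest piece of U):
  |U|=1: {8}:1  {9}:1
  |U|=2: {6,8}:1  {7,9}:1  {8,9}:2
  |U|=3: {2,6,8}:1  {5,7,9}:1  {6,8,9}:3  {7,8,9}:3
  |U|=4: {2,6,8,9}:4  {4,5,7,9}:1  {5,7,8,9}:4  {6,7,8,9}:6
  |U|=5: {2,6,7,8,9}:10  {3,4,5,7,9}:1  {4,5,7,8,9}:5  {5,6,7,8,9}:10
  |U|=6: {1,3,4,5,7,9}:1  {2,5,6,7,8,9}:20  {3,4,5,7,8,9}:6  {4,5,6,7,8,9}:15
  |U|=7: {0,1,3,4,5,7,9}:1  {1,3,4,5,7,8,9}:7  {2,4,5,6,7,8,9}:35  {3,4,5,6,7,8,9}:21
  |U|=8: {0,1,3,4,5,7,8,9}:8  {1,3,4,5,6,7,8,9}:28  {2,3,4,5,6,7,8,9}:56
  start at 0(e): 84
  start at 2(u): 36
sum over floor = 120

120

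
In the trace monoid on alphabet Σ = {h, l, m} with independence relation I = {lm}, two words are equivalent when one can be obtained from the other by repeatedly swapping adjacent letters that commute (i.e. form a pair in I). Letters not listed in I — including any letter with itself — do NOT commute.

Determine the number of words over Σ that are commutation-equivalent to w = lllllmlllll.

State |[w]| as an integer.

0(l) covers ∅
1(l) covers 0:l
2(l) covers 1:l
3(l) covers 2:l
4(l) covers 3:l
5(m) covers ∅
6(l) covers 4:l
7(l) covers 6:l
8(l) covers 7:l
9(l) covers 8:l
10(l) covers 9:l
floor of heap: 0:l, 5:m
completions by unplaced set U, small U first (add the entries for U minus each lowest piece of U):
  |U|=1: {5}:1  {10}:1
  |U|=2: {5,10}:2  {9,10}:1
  |U|=3: {5,9,10}:3  {8,9,10}:1
  |U|=4: {5,8,9,10}:4  {7,8,9,10}:1
  |U|=5: {5,7,8,9,10}:5  {6,7,8,9,10}:1
  |U|=6: {4,6,7,8,9,10}:1  {5,6,7,8,9,10}:6
  |U|=7: {3,4,6,7,8,9,10}:1  {4,5,6,7,8,9,10}:7
  |U|=8: {2,3,4,6,7,8,9,10}:1  {3,4,5,6,7,8,9,10}:8
  |U|=9: {1,2,3,4,6,7,8,9,10}:1  {2,3,4,5,6,7,8,9,10}:9
  start at 0(l): 10
  start at 5(m): 1
sum over floor = 11

11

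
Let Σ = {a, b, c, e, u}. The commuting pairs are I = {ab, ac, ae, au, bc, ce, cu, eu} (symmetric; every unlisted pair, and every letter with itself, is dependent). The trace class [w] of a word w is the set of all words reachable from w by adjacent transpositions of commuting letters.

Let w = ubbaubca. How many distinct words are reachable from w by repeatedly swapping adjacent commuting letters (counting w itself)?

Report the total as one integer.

168

#0=u has no predecessor
#1=b depends on [0:u]
#2=b depends on [1:b]
#3=a has no predecessor
#4=u depends on [2:b]
#5=b depends on [4:u]
#6=c has no predecessor
#7=a depends on [3:a]
sources: [0:u, 3:a, 6:c]
N(rest) = Σ N(rest − s) over sources s of rest; N(one piece) = 1:
  size 1 → [5]=1  [6]=1  [7]=1
  size 2 → [3,7]=1  [4,5]=1  [5,6]=2  [5,7]=2  [6,7]=2
  size 3 → [2,4,5]=1  [3,5,7]=3  [3,6,7]=3  [4,5,6]=3  [4,5,7]=3  [5,6,7]=6
  size 4 → [1,2,4,5]=1  [2,4,5,6]=4  [2,4,5,7]=4  [3,4,5,7]=6  [3,5,6,7]=12  [4,5,6,7]=12
  size 5 → [0,1,2,4,5]=1  [1,2,4,5,6]=5  [1,2,4,5,7]=5  [2,3,4,5,7]=10  [2,4,5,6,7]=20  [3,4,5,6,7]=30
  size 6 → [0,1,2,4,5,6]=6  [0,1,2,4,5,7]=6  [1,2,3,4,5,7]=15  [1,2,4,5,6,7]=30  [2,3,4,5,6,7]=60
  first=0(u) contributes 105
  first=3(a) contributes 42
  first=6(c) contributes 21
|[w]| = 168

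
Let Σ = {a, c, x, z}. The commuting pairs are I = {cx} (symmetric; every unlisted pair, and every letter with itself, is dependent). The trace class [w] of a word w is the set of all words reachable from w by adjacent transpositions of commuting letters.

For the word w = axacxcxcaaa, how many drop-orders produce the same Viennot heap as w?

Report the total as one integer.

10

#0=a has no predecessor
#1=x depends on [0:a]
#2=a depends on [1:x]
#3=c depends on [2:a]
#4=x depends on [2:a]
#5=c depends on [3:c]
#6=x depends on [4:x]
#7=c depends on [5:c]
#8=a depends on [6:x, 7:c]
#9=a depends on [8:a]
#10=a depends on [9:a]
sources: [0:a]
N(rest) = Σ N(rest − s) over sources s of rest; N(one piece) = 1:
  size 1 → [10]=1
  size 2 → [9,10]=1
  size 3 → [8,9,10]=1
  size 4 → [6,8,9,10]=1  [7,8,9,10]=1
  size 5 → [4,6,8,9,10]=1  [5,7,8,9,10]=1  [6,7,8,9,10]=2
  size 6 → [3,5,7,8,9,10]=1  [4,6,7,8,9,10]=3  [5,6,7,8,9,10]=3
  size 7 → [3,5,6,7,8,9,10]=4  [4,5,6,7,8,9,10]=6
  size 8 → [3,4,5,6,7,8,9,10]=10
  size 9 → [2,3,4,5,6,7,8,9,10]=10
  first=0(a) contributes 10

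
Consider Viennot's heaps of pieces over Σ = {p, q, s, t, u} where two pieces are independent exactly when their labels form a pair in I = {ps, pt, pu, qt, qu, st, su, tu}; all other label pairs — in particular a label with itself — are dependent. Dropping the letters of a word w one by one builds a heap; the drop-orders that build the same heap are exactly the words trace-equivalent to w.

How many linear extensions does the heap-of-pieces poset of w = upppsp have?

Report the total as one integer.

30

drop 0:u onto floor
drop 1:p onto floor
drop 2:p onto {1:p}
drop 3:p onto {2:p}
drop 4:s onto floor
drop 5:p onto {3:p}
ground layer = {0:u, 1:p, 4:s}
drop-orders for the pieces not yet dropped (sum over which currently-grounded one goes next):
  1 to go: {0} 1  {4} 1  {5} 1
  2 to go: {0,4} 2  {0,5} 2  {3,5} 1  {4,5} 2
  3 to go: {0,3,5} 3  {0,4,5} 6  {2,3,5} 1  {3,4,5} 3
  4 to go: {0,2,3,5} 4  {0,3,4,5} 12  {1,2,3,5} 1  {2,3,4,5} 4
  if 0:u drops first: 5 orders
  if 1:p drops first: 20 orders
  if 4:s drops first: 5 orders
heap linearizations: 30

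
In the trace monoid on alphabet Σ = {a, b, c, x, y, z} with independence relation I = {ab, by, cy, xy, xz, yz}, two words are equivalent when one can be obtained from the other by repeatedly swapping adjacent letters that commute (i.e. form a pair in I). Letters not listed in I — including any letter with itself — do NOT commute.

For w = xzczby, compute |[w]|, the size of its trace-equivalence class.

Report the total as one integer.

12

0(x) covers ∅
1(z) covers ∅
2(c) covers 0:x, 1:z
3(z) covers 2:c
4(b) covers 3:z
5(y) covers ∅
floor of heap: 0:x, 1:z, 5:y
completions by unplaced set U, small U first (add the entries for U minus each lowest piece of U):
  |U|=1: {4}:1  {5}:1
  |U|=2: {3,4}:1  {4,5}:2
  |U|=3: {2,3,4}:1  {3,4,5}:3
  |U|=4: {0,2,3,4}:1  {1,2,3,4}:1  {2,3,4,5}:4
  start at 0(x): 5
  start at 1(z): 5
  start at 5(y): 2
sum over floor = 12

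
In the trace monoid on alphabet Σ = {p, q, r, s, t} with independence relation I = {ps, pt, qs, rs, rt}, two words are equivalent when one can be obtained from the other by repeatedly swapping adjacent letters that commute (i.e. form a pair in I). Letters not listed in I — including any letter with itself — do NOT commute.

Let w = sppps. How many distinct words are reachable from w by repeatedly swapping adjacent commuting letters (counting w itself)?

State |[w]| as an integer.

#0=s has no predecessor
#1=p has no predecessor
#2=p depends on [1:p]
#3=p depends on [2:p]
#4=s depends on [0:s]
sources: [0:s, 1:p]
N(rest) = Σ N(rest − s) over sources s of rest; N(one piece) = 1:
  size 1 → [3]=1  [4]=1
  size 2 → [0,4]=1  [2,3]=1  [3,4]=2
  size 3 → [0,3,4]=3  [1,2,3]=1  [2,3,4]=3
  first=0(s) contributes 4
  first=1(p) contributes 6
|[w]| = 10

10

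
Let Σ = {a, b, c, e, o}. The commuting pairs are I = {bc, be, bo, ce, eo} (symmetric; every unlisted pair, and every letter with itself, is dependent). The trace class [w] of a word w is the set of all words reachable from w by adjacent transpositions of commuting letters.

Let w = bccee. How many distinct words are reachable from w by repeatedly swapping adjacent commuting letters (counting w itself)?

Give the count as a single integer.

30

piece 0:b — minimal
piece 1:c — minimal
piece 2:c rests on {1:c}
piece 3:e — minimal
piece 4:e rests on {3:e}
minimal pieces: {0:b, 1:c, 3:e}
ways to finish when only these pieces remain (= sum over removing one remaining piece with nothing left below it):
  1 left: {0}→1  {2}→1  {4}→1
  2 left: {0,2}→2  {0,4}→2  {1,2}→1  {2,4}→2  {3,4}→1
  3 left: {0,1,2}→3  {0,2,4}→6  {0,3,4}→3  {1,2,4}→3  {2,3,4}→3
  placing 0:b first → 6 extensions
  placing 1:c first → 12 extensions
  placing 3:e first → 12 extensions
total linear extensions = 30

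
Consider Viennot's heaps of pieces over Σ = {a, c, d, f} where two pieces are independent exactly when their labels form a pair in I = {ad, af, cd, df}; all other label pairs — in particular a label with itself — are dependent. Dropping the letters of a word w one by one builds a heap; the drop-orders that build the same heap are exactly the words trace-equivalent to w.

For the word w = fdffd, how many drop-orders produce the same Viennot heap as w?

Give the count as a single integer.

0(f) covers ∅
1(d) covers ∅
2(f) covers 0:f
3(f) covers 2:f
4(d) covers 1:d
floor of heap: 0:f, 1:d
completions by unplaced set U, small U first (add the entries for U minus each lowest piece of U):
  |U|=1: {3}:1  {4}:1
  |U|=2: {1,4}:1  {2,3}:1  {3,4}:2
  |U|=3: {0,2,3}:1  {1,3,4}:3  {2,3,4}:3
  start at 0(f): 6
  start at 1(d): 4
sum over floor = 10

10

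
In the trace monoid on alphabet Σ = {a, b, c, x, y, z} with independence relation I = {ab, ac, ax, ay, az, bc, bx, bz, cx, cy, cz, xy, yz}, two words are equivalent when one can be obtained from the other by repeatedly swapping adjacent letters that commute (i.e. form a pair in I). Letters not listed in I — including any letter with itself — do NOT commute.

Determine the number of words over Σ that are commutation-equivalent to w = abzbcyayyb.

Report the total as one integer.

2520

drop 0:a onto floor
drop 1:b onto floor
drop 2:z onto floor
drop 3:b onto {1:b}
drop 4:c onto floor
drop 5:y onto {3:b}
drop 6:a onto {0:a}
drop 7:y onto {5:y}
drop 8:y onto {7:y}
drop 9:b onto {8:y}
ground layer = {0:a, 1:b, 2:z, 4:c}
drop-orders for the pieces not yet dropped (sum over which currently-grounded one goes next):
  1 to go: {2} 1  {4} 1  {6} 1  {9} 1
  2 to go: {0,6} 1  {2,4} 2  {2,6} 2  {2,9} 2  {4,6} 2  {4,9} 2  {6,9} 2  {8,9} 1
  3 to go: {0,2,6} 3  {0,4,6} 3  {0,6,9} 3  {2,4,6} 6  {2,4,9} 6  {2,6,9} 6  {2,8,9} 3  {4,6,9} 6  {4,8,9} 3  {6,8,9} 3  {7,8,9} 1
  4 to go: {0,2,4,6} 12  {0,2,6,9} 12  {0,4,6,9} 12  {0,6,8,9} 6  {2,4,6,9} 24  {2,4,8,9} 12  {2,6,8,9} 12  {2,7,8,9} 4  {4,6,8,9} 12  {4,7,8,9} 4  {5,7,8,9} 1  {6,7,8,9} 4
  5 to go: {0,2,4,6,9} 60  {0,2,6,8,9} 30  {0,4,6,8,9} 30  {0,6,7,8,9} 10  {2,4,6,8,9} 60  {2,4,7,8,9} 20  {2,5,7,8,9} 5  {2,6,7,8,9} 20  {3,5,7,8,9} 1  {4,5,7,8,9} 5  {4,6,7,8,9} 20  {5,6,7,8,9} 5
  6 to go: {0,2,4,6,8,9} 180  {0,2,6,7,8,9} 60  {0,4,6,7,8,9} 60  {0,5,6,7,8,9} 15  {1,3,5,7,8,9} 1  {2,3,5,7,8,9} 6  {2,4,5,7,8,9} 30  {2,4,6,7,8,9} 120  {2,5,6,7,8,9} 30  {3,4,5,7,8,9} 6  {3,5,6,7,8,9} 6  {4,5,6,7,8,9} 30
  7 to go: {0,2,4,6,7,8,9} 420  {0,2,5,6,7,8,9} 105  {0,3,5,6,7,8,9} 21  {0,4,5,6,7,8,9} 105  {1,2,3,5,7,8,9} 7  {1,3,4,5,7,8,9} 7  {1,3,5,6,7,8,9} 7  {2,3,4,5,7,8,9} 42  {2,3,5,6,7,8,9} 42  {2,4,5,6,7,8,9} 210  {3,4,5,6,7,8,9} 42
  8 to go: {0,1,3,5,6,7,8,9} 28  {0,2,3,5,6,7,8,9} 168  {0,2,4,5,6,7,8,9} 840  {0,3,4,5,6,7,8,9} 168  {1,2,3,4,5,7,8,9} 56  {1,2,3,5,6,7,8,9} 56  {1,3,4,5,6,7,8,9} 56  {2,3,4,5,6,7,8,9} 336
  if 0:a drops first: 504 orders
  if 1:b drops first: 1512 orders
  if 2:z drops first: 252 orders
  if 4:c drops first: 252 orders
heap linearizations: 2520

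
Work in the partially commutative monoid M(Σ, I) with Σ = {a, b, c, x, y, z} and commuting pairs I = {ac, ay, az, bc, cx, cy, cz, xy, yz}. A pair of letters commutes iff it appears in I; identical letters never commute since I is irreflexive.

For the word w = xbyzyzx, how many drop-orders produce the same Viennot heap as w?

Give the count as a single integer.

#0=x has no predecessor
#1=b depends on [0:x]
#2=y depends on [1:b]
#3=z depends on [1:b]
#4=y depends on [2:y]
#5=z depends on [3:z]
#6=x depends on [5:z]
sources: [0:x]
N(rest) = Σ N(rest − s) over sources s of rest; N(one piece) = 1:
  size 1 → [4]=1  [6]=1
  size 2 → [2,4]=1  [4,6]=2  [5,6]=1
  size 3 → [2,4,6]=3  [3,5,6]=1  [4,5,6]=3
  size 4 → [2,4,5,6]=6  [3,4,5,6]=4
  size 5 → [2,3,4,5,6]=10
  first=0(x) contributes 10

10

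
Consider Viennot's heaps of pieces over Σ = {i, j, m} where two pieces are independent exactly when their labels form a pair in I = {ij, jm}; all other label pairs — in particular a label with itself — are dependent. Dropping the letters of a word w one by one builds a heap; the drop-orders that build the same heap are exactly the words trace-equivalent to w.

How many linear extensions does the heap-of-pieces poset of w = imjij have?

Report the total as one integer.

10

0(i) covers ∅
1(m) covers 0:i
2(j) covers ∅
3(i) covers 1:m
4(j) covers 2:j
floor of heap: 0:i, 2:j
completions by unplaced set U, small U first (add the entries for U minus each lowest piece of U):
  |U|=1: {3}:1  {4}:1
  |U|=2: {1,3}:1  {2,4}:1  {3,4}:2
  |U|=3: {0,1,3}:1  {1,3,4}:3  {2,3,4}:3
  start at 0(i): 6
  start at 2(j): 4
sum over floor = 10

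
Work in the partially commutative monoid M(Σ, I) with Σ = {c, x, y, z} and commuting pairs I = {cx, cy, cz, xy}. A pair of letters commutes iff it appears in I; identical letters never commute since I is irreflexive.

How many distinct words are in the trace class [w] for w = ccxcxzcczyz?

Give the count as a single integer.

drop 0:c onto floor
drop 1:c onto {0:c}
drop 2:x onto floor
drop 3:c onto {1:c}
drop 4:x onto {2:x}
drop 5:z onto {4:x}
drop 6:c onto {3:c}
drop 7:c onto {6:c}
drop 8:z onto {5:z}
drop 9:y onto {8:z}
drop 10:z onto {9:y}
ground layer = {0:c, 2:x}
drop-orders for the pieces not yet dropped (sum over which currently-grounded one goes next):
  1 to go: {7} 1  {10} 1
  2 to go: {6,7} 1  {7,10} 2  {9,10} 1
  3 to go: {3,6,7} 1  {6,7,10} 3  {7,9,10} 3  {8,9,10} 1
  4 to go: {1,3,6,7} 1  {3,6,7,10} 4  {5,8,9,10} 1  {6,7,9,10} 6  {7,8,9,10} 4
  5 to go: {0,1,3,6,7} 1  {1,3,6,7,10} 5  {3,6,7,9,10} 10  {4,5,8,9,10} 1  {5,7,8,9,10} 5  {6,7,8,9,10} 10
  6 to go: {0,1,3,6,7,10} 6  {1,3,6,7,9,10} 15  {2,4,5,8,9,10} 1  {3,6,7,8,9,10} 20  {4,5,7,8,9,10} 6  {5,6,7,8,9,10} 15
  7 to go: {0,1,3,6,7,9,10} 21  {1,3,6,7,8,9,10} 35  {2,4,5,7,8,9,10} 7  {3,5,6,7,8,9,10} 35  {4,5,6,7,8,9,10} 21
  8 to go: {0,1,3,6,7,8,9,10} 56  {1,3,5,6,7,8,9,10} 70  {2,4,5,6,7,8,9,10} 28  {3,4,5,6,7,8,9,10} 56
  9 to go: {0,1,3,5,6,7,8,9,10} 126  {1,3,4,5,6,7,8,9,10} 126  {2,3,4,5,6,7,8,9,10} 84
  if 0:c drops first: 210 orders
  if 2:x drops first: 252 orders
heap linearizations: 462

462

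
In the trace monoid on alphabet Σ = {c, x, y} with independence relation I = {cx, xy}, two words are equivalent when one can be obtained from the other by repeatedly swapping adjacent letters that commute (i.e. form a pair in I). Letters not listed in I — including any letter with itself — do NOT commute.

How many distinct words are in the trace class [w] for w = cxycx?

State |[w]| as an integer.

piece 0:c — minimal
piece 1:x — minimal
piece 2:y rests on {0:c}
piece 3:c rests on {2:y}
piece 4:x rests on {1:x}
minimal pieces: {0:c, 1:x}
ways to finish when only these pieces remain (= sum over removing one remaining piece with nothing left below it):
  1 left: {3}→1  {4}→1
  2 left: {1,4}→1  {2,3}→1  {3,4}→2
  3 left: {0,2,3}→1  {1,3,4}→3  {2,3,4}→3
  placing 0:c first → 6 extensions
  placing 1:x first → 4 extensions
total linear extensions = 10

10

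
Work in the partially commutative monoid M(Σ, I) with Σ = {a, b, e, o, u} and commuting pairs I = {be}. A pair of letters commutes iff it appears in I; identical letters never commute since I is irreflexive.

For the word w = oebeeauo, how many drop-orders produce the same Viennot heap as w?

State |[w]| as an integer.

#0=o has no predecessor
#1=e depends on [0:o]
#2=b depends on [0:o]
#3=e depends on [1:e]
#4=e depends on [3:e]
#5=a depends on [2:b, 4:e]
#6=u depends on [5:a]
#7=o depends on [6:u]
sources: [0:o]
N(rest) = Σ N(rest − s) over sources s of rest; N(one piece) = 1:
  size 1 → [7]=1
  size 2 → [6,7]=1
  size 3 → [5,6,7]=1
  size 4 → [2,5,6,7]=1  [4,5,6,7]=1
  size 5 → [2,4,5,6,7]=2  [3,4,5,6,7]=1
  size 6 → [1,3,4,5,6,7]=1  [2,3,4,5,6,7]=3
  first=0(o) contributes 4

4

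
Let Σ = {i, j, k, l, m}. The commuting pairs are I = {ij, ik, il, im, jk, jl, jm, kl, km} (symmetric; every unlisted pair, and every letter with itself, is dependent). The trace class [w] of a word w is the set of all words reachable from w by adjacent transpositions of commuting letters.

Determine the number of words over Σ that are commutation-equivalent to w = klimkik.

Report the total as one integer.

piece 0:k — minimal
piece 1:l — minimal
piece 2:i — minimal
piece 3:m rests on {1:l}
piece 4:k rests on {0:k}
piece 5:i rests on {2:i}
piece 6:k rests on {4:k}
minimal pieces: {0:k, 1:l, 2:i}
ways to finish when only these pieces remain (= sum over removing one remaining piece with nothing left below it):
  1 left: {3}→1  {5}→1  {6}→1
  2 left: {1,3}→1  {2,5}→1  {3,5}→2  {3,6}→2  {4,6}→1  {5,6}→2
  3 left: {0,4,6}→1  {1,3,5}→3  {1,3,6}→3  {2,3,5}→3  {2,5,6}→3  {3,4,6}→3  {3,5,6}→6  {4,5,6}→3
  4 left: {0,3,4,6}→4  {0,4,5,6}→4  {1,2,3,5}→6  {1,3,4,6}→6  {1,3,5,6}→12  {2,3,5,6}→12  {2,4,5,6}→6  {3,4,5,6}→12
  5 left: {0,1,3,4,6}→10  {0,2,4,5,6}→10  {0,3,4,5,6}→20  {1,2,3,5,6}→30  {1,3,4,5,6}→30  {2,3,4,5,6}→30
  placing 0:k first → 90 extensions
  placing 1:l first → 60 extensions
  placing 2:i first → 60 extensions
total linear extensions = 210

210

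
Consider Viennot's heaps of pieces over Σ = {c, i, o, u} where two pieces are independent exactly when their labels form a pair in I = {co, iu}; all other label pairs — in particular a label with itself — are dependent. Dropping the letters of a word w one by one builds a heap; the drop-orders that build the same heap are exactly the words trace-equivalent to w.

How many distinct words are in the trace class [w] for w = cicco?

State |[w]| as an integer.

3

piece 0:c — minimal
piece 1:i rests on {0:c}
piece 2:c rests on {1:i}
piece 3:c rests on {2:c}
piece 4:o rests on {1:i}
minimal pieces: {0:c}
ways to finish when only these pieces remain (= sum over removing one remaining piece with nothing left below it):
  1 left: {3}→1  {4}→1
  2 left: {2,3}→1  {3,4}→2
  3 left: {2,3,4}→3
  placing 0:c first → 3 extensions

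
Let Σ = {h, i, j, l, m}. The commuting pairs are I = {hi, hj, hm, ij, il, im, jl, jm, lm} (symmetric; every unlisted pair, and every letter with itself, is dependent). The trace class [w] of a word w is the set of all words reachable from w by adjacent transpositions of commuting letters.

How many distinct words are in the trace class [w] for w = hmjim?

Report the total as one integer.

60

piece 0:h — minimal
piece 1:m — minimal
piece 2:j — minimal
piece 3:i — minimal
piece 4:m rests on {1:m}
minimal pieces: {0:h, 1:m, 2:j, 3:i}
ways to finish when only these pieces remain (= sum over removing one remaining piece with nothing left below it):
  1 left: {0}→1  {2}→1  {3}→1  {4}→1
  2 left: {0,2}→2  {0,3}→2  {0,4}→2  {1,4}→1  {2,3}→2  {2,4}→2  {3,4}→2
  3 left: {0,1,4}→3  {0,2,3}→6  {0,2,4}→6  {0,3,4}→6  {1,2,4}→3  {1,3,4}→3  {2,3,4}→6
  placing 0:h first → 12 extensions
  placing 1:m first → 24 extensions
  placing 2:j first → 12 extensions
  placing 3:i first → 12 extensions
total linear extensions = 60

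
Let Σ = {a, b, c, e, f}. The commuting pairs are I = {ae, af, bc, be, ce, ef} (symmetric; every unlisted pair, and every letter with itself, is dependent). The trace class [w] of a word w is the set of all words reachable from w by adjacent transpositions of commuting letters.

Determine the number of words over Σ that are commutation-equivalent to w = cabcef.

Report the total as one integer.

12

drop 0:c onto floor
drop 1:a onto {0:c}
drop 2:b onto {1:a}
drop 3:c onto {1:a}
drop 4:e onto floor
drop 5:f onto {2:b, 3:c}
ground layer = {0:c, 4:e}
drop-orders for the pieces not yet dropped (sum over which currently-grounded one goes next):
  1 to go: {4} 1  {5} 1
  2 to go: {2,5} 1  {3,5} 1  {4,5} 2
  3 to go: {2,3,5} 2  {2,4,5} 3  {3,4,5} 3
  4 to go: {1,2,3,5} 2  {2,3,4,5} 8
  if 0:c drops first: 10 orders
  if 4:e drops first: 2 orders
heap linearizations: 12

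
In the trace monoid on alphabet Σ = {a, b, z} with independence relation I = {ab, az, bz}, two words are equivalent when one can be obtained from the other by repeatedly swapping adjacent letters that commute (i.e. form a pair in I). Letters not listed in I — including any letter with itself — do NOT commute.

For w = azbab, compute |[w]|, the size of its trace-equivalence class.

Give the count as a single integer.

#0=a has no predecessor
#1=z has no predecessor
#2=b has no predecessor
#3=a depends on [0:a]
#4=b depends on [2:b]
sources: [0:a, 1:z, 2:b]
N(rest) = Σ N(rest − s) over sources s of rest; N(one piece) = 1:
  size 1 → [1]=1  [3]=1  [4]=1
  size 2 → [0,3]=1  [1,3]=2  [1,4]=2  [2,4]=1  [3,4]=2
  size 3 → [0,1,3]=3  [0,3,4]=3  [1,2,4]=3  [1,3,4]=6  [2,3,4]=3
  first=0(a) contributes 12
  first=1(z) contributes 6
  first=2(b) contributes 12
|[w]| = 30

30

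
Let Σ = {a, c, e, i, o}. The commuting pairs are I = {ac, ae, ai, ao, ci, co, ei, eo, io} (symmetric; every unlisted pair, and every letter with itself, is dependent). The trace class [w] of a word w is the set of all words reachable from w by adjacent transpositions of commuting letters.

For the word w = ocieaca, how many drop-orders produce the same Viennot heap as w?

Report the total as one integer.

420

#0=o has no predecessor
#1=c has no predecessor
#2=i has no predecessor
#3=e depends on [1:c]
#4=a has no predecessor
#5=c depends on [3:e]
#6=a depends on [4:a]
sources: [0:o, 1:c, 2:i, 4:a]
N(rest) = Σ N(rest − s) over sources s of rest; N(one piece) = 1:
  size 1 → [0]=1  [2]=1  [5]=1  [6]=1
  size 2 → [0,2]=2  [0,5]=2  [0,6]=2  [2,5]=2  [2,6]=2  [3,5]=1  [4,6]=1  [5,6]=2
  size 3 → [0,2,5]=6  [0,2,6]=6  [0,3,5]=3  [0,4,6]=3  [0,5,6]=6  [1,3,5]=1  [2,3,5]=3  [2,4,6]=3  [2,5,6]=6  [3,5,6]=3  [4,5,6]=3
  size 4 → [0,1,3,5]=4  [0,2,3,5]=12  [0,2,4,6]=12  [0,2,5,6]=24  [0,3,5,6]=12  [0,4,5,6]=12  [1,2,3,5]=4  [1,3,5,6]=4  [2,3,5,6]=12  [2,4,5,6]=12  [3,4,5,6]=6
  size 5 → [0,1,2,3,5]=20  [0,1,3,5,6]=20  [0,2,3,5,6]=60  [0,2,4,5,6]=60  [0,3,4,5,6]=30  [1,2,3,5,6]=20  [1,3,4,5,6]=10  [2,3,4,5,6]=30
  first=0(o) contributes 60
  first=1(c) contributes 180
  first=2(i) contributes 60
  first=4(a) contributes 120
|[w]| = 420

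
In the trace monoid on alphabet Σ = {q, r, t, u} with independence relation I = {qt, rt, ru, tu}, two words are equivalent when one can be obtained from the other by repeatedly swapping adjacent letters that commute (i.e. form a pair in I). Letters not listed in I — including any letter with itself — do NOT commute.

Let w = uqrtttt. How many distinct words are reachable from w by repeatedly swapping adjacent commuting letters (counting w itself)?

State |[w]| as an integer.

0(u) covers ∅
1(q) covers 0:u
2(r) covers 1:q
3(t) covers ∅
4(t) covers 3:t
5(t) covers 4:t
6(t) covers 5:t
floor of heap: 0:u, 3:t
completions by unplaced set U, small U first (add the entries for U minus each lowest piece of U):
  |U|=1: {2}:1  {6}:1
  |U|=2: {1,2}:1  {2,6}:2  {5,6}:1
  |U|=3: {0,1,2}:1  {1,2,6}:3  {2,5,6}:3  {4,5,6}:1
  |U|=4: {0,1,2,6}:4  {1,2,5,6}:6  {2,4,5,6}:4  {3,4,5,6}:1
  |U|=5: {0,1,2,5,6}:10  {1,2,4,5,6}:10  {2,3,4,5,6}:5
  start at 0(u): 15
  start at 3(t): 20
sum over floor = 35

35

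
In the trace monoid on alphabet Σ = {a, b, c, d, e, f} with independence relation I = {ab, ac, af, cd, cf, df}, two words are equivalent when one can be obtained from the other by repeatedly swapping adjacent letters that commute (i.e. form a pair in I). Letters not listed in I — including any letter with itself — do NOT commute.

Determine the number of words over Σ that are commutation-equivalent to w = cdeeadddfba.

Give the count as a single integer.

0(c) covers ∅
1(d) covers ∅
2(e) covers 0:c, 1:d
3(e) covers 2:e
4(a) covers 3:e
5(d) covers 4:a
6(d) covers 5:d
7(d) covers 6:d
8(f) covers 3:e
9(b) covers 7:d, 8:f
10(a) covers 7:d
floor of heap: 0:c, 1:d
completions by unplaced set U, small U first (add the entries for U minus each lowest piece of U):
  |U|=1: {9}:1  {10}:1
  |U|=2: {8,9}:1  {9,10}:2
  |U|=3: {7,9,10}:2  {8,9,10}:3
  |U|=4: {6,7,9,10}:2  {7,8,9,10}:5
  |U|=5: {5,6,7,9,10}:2  {6,7,8,9,10}:7
  |U|=6: {4,5,6,7,9,10}:2  {5,6,7,8,9,10}:9
  |U|=7: {4,5,6,7,8,9,10}:11
  |U|=8: {3,4,5,6,7,8,9,10}:11
  |U|=9: {2,3,4,5,6,7,8,9,10}:11
  start at 0(c): 11
  start at 1(d): 11
sum over floor = 22

22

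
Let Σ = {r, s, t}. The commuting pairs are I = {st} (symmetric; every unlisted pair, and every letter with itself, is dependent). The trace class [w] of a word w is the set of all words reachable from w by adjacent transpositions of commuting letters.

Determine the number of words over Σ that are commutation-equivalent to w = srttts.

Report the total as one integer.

4

drop 0:s onto floor
drop 1:r onto {0:s}
drop 2:t onto {1:r}
drop 3:t onto {2:t}
drop 4:t onto {3:t}
drop 5:s onto {1:r}
ground layer = {0:s}
drop-orders for the pieces not yet dropped (sum over which currently-grounded one goes next):
  1 to go: {4} 1  {5} 1
  2 to go: {3,4} 1  {4,5} 2
  3 to go: {2,3,4} 1  {3,4,5} 3
  4 to go: {2,3,4,5} 4
  if 0:s drops first: 4 orders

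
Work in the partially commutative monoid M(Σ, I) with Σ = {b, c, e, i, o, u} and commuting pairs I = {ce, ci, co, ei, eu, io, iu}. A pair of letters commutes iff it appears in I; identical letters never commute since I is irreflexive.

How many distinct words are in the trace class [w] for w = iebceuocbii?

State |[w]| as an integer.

14

piece 0:i — minimal
piece 1:e — minimal
piece 2:b rests on {0:i, 1:e}
piece 3:c rests on {2:b}
piece 4:e rests on {2:b}
piece 5:u rests on {3:c}
piece 6:o rests on {4:e, 5:u}
piece 7:c rests on {5:u}
piece 8:b rests on {6:o, 7:c}
piece 9:i rests on {8:b}
piece 10:i rests on {9:i}
minimal pieces: {0:i, 1:e}
ways to finish when only these pieces remain (= sum over removing one remaining piece with nothing left below it):
  1 left: {10}→1
  2 left: {9,10}→1
  3 left: {8,9,10}→1
  4 left: {6,8,9,10}→1  {7,8,9,10}→1
  5 left: {4,6,8,9,10}→1  {6,7,8,9,10}→2
  6 left: {4,6,7,8,9,10}→3  {5,6,7,8,9,10}→2
  7 left: {3,5,6,7,8,9,10}→2  {4,5,6,7,8,9,10}→5
  8 left: {3,4,5,6,7,8,9,10}→7
  9 left: {2,3,4,5,6,7,8,9,10}→7
  placing 0:i first → 7 extensions
  placing 1:e first → 7 extensions
total linear extensions = 14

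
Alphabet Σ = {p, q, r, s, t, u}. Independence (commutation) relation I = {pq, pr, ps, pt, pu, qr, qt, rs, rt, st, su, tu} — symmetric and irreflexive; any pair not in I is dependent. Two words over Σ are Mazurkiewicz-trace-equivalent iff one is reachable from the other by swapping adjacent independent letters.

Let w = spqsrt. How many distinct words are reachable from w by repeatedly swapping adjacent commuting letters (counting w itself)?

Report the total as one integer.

120

piece 0:s — minimal
piece 1:p — minimal
piece 2:q rests on {0:s}
piece 3:s rests on {2:q}
piece 4:r — minimal
piece 5:t — minimal
minimal pieces: {0:s, 1:p, 4:r, 5:t}
ways to finish when only these pieces remain (= sum over removing one remaining piece with nothing left below it):
  1 left: {1}→1  {3}→1  {4}→1  {5}→1
  2 left: {1,3}→2  {1,4}→2  {1,5}→2  {2,3}→1  {3,4}→2  {3,5}→2  {4,5}→2
  3 left: {0,2,3}→1  {1,2,3}→3  {1,3,4}→6  {1,3,5}→6  {1,4,5}→6  {2,3,4}→3  {2,3,5}→3  {3,4,5}→6
  4 left: {0,1,2,3}→4  {0,2,3,4}→4  {0,2,3,5}→4  {1,2,3,4}→12  {1,2,3,5}→12  {1,3,4,5}→24  {2,3,4,5}→12
  placing 0:s first → 60 extensions
  placing 1:p first → 20 extensions
  placing 4:r first → 20 extensions
  placing 5:t first → 20 extensions
total linear extensions = 120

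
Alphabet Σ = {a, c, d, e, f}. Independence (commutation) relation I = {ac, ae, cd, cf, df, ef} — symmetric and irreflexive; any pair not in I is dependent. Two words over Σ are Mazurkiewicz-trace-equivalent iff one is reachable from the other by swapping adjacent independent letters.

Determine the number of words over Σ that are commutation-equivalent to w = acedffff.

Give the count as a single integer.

55

piece 0:a — minimal
piece 1:c — minimal
piece 2:e rests on {1:c}
piece 3:d rests on {0:a, 2:e}
piece 4:f rests on {0:a}
piece 5:f rests on {4:f}
piece 6:f rests on {5:f}
piece 7:f rests on {6:f}
minimal pieces: {0:a, 1:c}
ways to finish when only these pieces remain (= sum over removing one remaining piece with nothing left below it):
  1 left: {3}→1  {7}→1
  2 left: {2,3}→1  {3,7}→2  {6,7}→1
  3 left: {1,2,3}→1  {2,3,7}→3  {3,6,7}→3  {5,6,7}→1
  4 left: {1,2,3,7}→4  {2,3,6,7}→6  {3,5,6,7}→4  {4,5,6,7}→1
  5 left: {1,2,3,6,7}→10  {2,3,5,6,7}→10  {3,4,5,6,7}→5
  6 left: {0,3,4,5,6,7}→5  {1,2,3,5,6,7}→20  {2,3,4,5,6,7}→15
  placing 0:a first → 35 extensions
  placing 1:c first → 20 extensions
total linear extensions = 55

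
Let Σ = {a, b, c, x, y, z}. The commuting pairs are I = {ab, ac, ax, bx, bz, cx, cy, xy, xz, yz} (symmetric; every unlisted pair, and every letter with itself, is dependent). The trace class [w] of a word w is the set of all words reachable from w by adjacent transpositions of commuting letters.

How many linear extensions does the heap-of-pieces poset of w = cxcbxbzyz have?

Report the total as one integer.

360

0(c) covers ∅
1(x) covers ∅
2(c) covers 0:c
3(b) covers 2:c
4(x) covers 1:x
5(b) covers 3:b
6(z) covers 2:c
7(y) covers 5:b
8(z) covers 6:z
floor of heap: 0:c, 1:x
completions by unplaced set U, small U first (add the entries for U minus each lowest piece of U):
  |U|=1: {4}:1  {7}:1  {8}:1
  |U|=2: {1,4}:1  {4,7}:2  {4,8}:2  {5,7}:1  {6,8}:1  {7,8}:2
  |U|=3: {1,4,7}:3  {1,4,8}:3  {3,5,7}:1  {4,5,7}:3  {4,6,8}:3  {4,7,8}:6  {5,7,8}:3  {6,7,8}:3
  |U|=4: {1,4,5,7}:6  {1,4,6,8}:6  {1,4,7,8}:12  {3,4,5,7}:4  {3,5,7,8}:4  {4,5,7,8}:12  {4,6,7,8}:12  {5,6,7,8}:6
  |U|=5: {1,3,4,5,7}:10  {1,4,5,7,8}:30  {1,4,6,7,8}:30  {3,4,5,7,8}:20  {3,5,6,7,8}:10  {4,5,6,7,8}:30
  |U|=6: {1,3,4,5,7,8}:60  {1,4,5,6,7,8}:90  {2,3,5,6,7,8}:10  {3,4,5,6,7,8}:60
  |U|=7: {0,2,3,5,6,7,8}:10  {1,3,4,5,6,7,8}:210  {2,3,4,5,6,7,8}:70
  start at 0(c): 280
  start at 1(x): 80
sum over floor = 360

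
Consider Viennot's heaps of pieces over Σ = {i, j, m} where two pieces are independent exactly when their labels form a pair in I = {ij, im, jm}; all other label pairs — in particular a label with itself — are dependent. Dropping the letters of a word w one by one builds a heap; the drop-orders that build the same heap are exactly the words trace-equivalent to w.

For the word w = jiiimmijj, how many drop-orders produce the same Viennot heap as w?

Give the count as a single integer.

0(j) covers ∅
1(i) covers ∅
2(i) covers 1:i
3(i) covers 2:i
4(m) covers ∅
5(m) covers 4:m
6(i) covers 3:i
7(j) covers 0:j
8(j) covers 7:j
floor of heap: 0:j, 1:i, 4:m
completions by unplaced set U, small U first (add the entries for U minus each lowest piece of U):
  |U|=1: {5}:1  {6}:1  {8}:1
  |U|=2: {3,6}:1  {4,5}:1  {5,6}:2  {5,8}:2  {6,8}:2  {7,8}:1
  |U|=3: {0,7,8}:1  {2,3,6}:1  {3,5,6}:3  {3,6,8}:3  {4,5,6}:3  {4,5,8}:3  {5,6,8}:6  {5,7,8}:3  {6,7,8}:3
  |U|=4: {0,5,7,8}:4  {0,6,7,8}:4  {1,2,3,6}:1  {2,3,5,6}:4  {2,3,6,8}:4  {3,4,5,6}:6  {3,5,6,8}:12  {3,6,7,8}:6  {4,5,6,8}:12  {4,5,7,8}:6  {5,6,7,8}:12
  |U|=5: {0,3,6,7,8}:10  {0,4,5,7,8}:10  {0,5,6,7,8}:20  {1,2,3,5,6}:5  {1,2,3,6,8}:5  {2,3,4,5,6}:10  {2,3,5,6,8}:20  {2,3,6,7,8}:10  {3,4,5,6,8}:30  {3,5,6,7,8}:30  {4,5,6,7,8}:30
  |U|=6: {0,2,3,6,7,8}:20  {0,3,5,6,7,8}:60  {0,4,5,6,7,8}:60  {1,2,3,4,5,6}:15  {1,2,3,5,6,8}:30  {1,2,3,6,7,8}:15  {2,3,4,5,6,8}:60  {2,3,5,6,7,8}:60  {3,4,5,6,7,8}:90
  |U|=7: {0,1,2,3,6,7,8}:35  {0,2,3,5,6,7,8}:140  {0,3,4,5,6,7,8}:210  {1,2,3,4,5,6,8}:105  {1,2,3,5,6,7,8}:105  {2,3,4,5,6,7,8}:210
  start at 0(j): 420
  start at 1(i): 560
  start at 4(m): 280
sum over floor = 1260

1260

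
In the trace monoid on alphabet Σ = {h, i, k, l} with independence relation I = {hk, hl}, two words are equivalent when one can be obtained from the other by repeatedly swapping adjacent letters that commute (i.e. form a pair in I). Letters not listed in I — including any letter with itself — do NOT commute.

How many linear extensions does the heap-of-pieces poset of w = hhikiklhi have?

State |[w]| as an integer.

3

drop 0:h onto floor
drop 1:h onto {0:h}
drop 2:i onto {1:h}
drop 3:k onto {2:i}
drop 4:i onto {3:k}
drop 5:k onto {4:i}
drop 6:l onto {5:k}
drop 7:h onto {4:i}
drop 8:i onto {6:l, 7:h}
ground layer = {0:h}
drop-orders for the pieces not yet dropped (sum over which currently-grounded one goes next):
  1 to go: {8} 1
  2 to go: {6,8} 1  {7,8} 1
  3 to go: {5,6,8} 1  {6,7,8} 2
  4 to go: {5,6,7,8} 3
  5 to go: {4,5,6,7,8} 3
  6 to go: {3,4,5,6,7,8} 3
  7 to go: {2,3,4,5,6,7,8} 3
  if 0:h drops first: 3 orders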